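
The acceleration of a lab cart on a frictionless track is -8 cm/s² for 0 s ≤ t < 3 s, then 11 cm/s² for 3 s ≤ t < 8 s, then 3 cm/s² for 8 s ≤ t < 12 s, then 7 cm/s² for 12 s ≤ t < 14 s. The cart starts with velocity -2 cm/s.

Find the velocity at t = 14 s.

Δv equals the area under the a-t graph; then v = v₀ + Δv.
0–3 s: -8 × 3 = -24 cm/s
3–8 s: 11 × 5 = 55 cm/s
8–12 s: 3 × 4 = 12 cm/s
12–14 s: 7 × 2 = 14 cm/s
Δv = 57 cm/s, so v(14) = -2 + (57) = 55 cm/s.

55 cm/s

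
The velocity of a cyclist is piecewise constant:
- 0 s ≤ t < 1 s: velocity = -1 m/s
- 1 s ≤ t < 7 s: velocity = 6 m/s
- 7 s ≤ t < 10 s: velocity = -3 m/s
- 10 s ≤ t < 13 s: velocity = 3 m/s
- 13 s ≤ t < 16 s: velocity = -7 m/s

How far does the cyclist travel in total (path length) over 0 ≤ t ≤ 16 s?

Distance (not displacement) is the total path length: add the absolute areas under v-t.
0–1 s: |-1| × 1 = 1 m
1–7 s: |6| × 6 = 36 m
7–10 s: |-3| × 3 = 9 m
10–13 s: |3| × 3 = 9 m
13–16 s: |-7| × 3 = 21 m
Total distance = 76 m

76 m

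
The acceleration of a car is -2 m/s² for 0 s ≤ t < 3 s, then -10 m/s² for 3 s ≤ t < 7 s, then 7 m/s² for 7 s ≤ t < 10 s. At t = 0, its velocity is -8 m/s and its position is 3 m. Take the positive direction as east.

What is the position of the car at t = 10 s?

On each constant-a segment, Δv = aΔt and Δx = v₀Δt + ½aΔt²; chain segment to segment.
0–3 s: v starts -8 m/s; Δx = -8·3 + ½·-2·3² = -33 m; v ends -14 m/s.
3–7 s: v starts -14 m/s; Δx = -14·4 + ½·-10·4² = -136 m; v ends -54 m/s.
7–10 s: v starts -54 m/s; Δx = -54·3 + ½·7·3² = -130.5 m; v ends -33 m/s.
x(10) = 3 + Σ Δx = -296.5 m.

-296.5 m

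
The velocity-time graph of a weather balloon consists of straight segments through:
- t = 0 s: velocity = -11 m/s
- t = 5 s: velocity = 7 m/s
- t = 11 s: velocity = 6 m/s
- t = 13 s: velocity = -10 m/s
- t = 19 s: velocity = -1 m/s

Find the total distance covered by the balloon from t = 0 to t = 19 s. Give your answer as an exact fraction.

Distance (not displacement) is the total path length: add the absolute areas under v-t.
0–5 s: v = 0 at t = 55/18 s; triangle areas 605/36 + 245/36 = 425/18 m
5–11 s: |½(7 + 6)(6)| = 39 m
11–13 s: v = 0 at t = 11.75 s; triangle areas 2.25 + 6.25 = 8.5 m
13–19 s: |½(-10 + -1)(6)| = 33 m
Total distance = 937/9 m

937/9 m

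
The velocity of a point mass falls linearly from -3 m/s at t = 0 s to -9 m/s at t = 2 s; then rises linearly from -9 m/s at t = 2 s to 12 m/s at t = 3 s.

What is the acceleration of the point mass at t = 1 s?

-3 m/s²

Acceleration is the slope of the v-t graph on 0–2 s: (-9 − -3)/(2 − 0) = -3 m/s².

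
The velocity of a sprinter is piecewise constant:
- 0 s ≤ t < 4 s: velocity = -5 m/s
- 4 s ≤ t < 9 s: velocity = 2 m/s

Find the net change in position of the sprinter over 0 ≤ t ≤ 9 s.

-10 m

Net displacement equals the area under the velocity-time graph (areas below the axis count negative).
0–4 s: -5 × 4 = -20 m
4–9 s: 2 × 5 = 10 m
Net displacement = -10 m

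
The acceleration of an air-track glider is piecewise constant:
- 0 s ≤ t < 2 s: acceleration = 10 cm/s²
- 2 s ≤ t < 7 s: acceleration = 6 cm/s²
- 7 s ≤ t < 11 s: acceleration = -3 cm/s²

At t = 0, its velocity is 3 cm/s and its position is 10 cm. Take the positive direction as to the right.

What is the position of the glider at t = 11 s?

414 cm

On each constant-a segment, Δv = aΔt and Δx = v₀Δt + ½aΔt²; chain segment to segment.
0–2 s: v starts 3 cm/s; Δx = 3·2 + ½·10·2² = 26 cm; v ends 23 cm/s.
2–7 s: v starts 23 cm/s; Δx = 23·5 + ½·6·5² = 190 cm; v ends 53 cm/s.
7–11 s: v starts 53 cm/s; Δx = 53·4 + ½·-3·4² = 188 cm; v ends 41 cm/s.
x(11) = 10 + Σ Δx = 414 cm.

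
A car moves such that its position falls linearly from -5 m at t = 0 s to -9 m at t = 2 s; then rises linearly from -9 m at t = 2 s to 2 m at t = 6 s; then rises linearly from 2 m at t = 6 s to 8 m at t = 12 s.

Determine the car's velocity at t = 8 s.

Velocity is the slope of the x-t graph on 6–12 s: (8 − 2)/(12 − 6) = 1 m/s.

1 m/s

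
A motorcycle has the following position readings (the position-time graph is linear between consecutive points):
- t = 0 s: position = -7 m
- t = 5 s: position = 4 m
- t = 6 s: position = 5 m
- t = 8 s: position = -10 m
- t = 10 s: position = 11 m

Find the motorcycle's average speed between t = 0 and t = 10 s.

4.8 m/s

Average speed = (total path length)/(elapsed time); on a piecewise-linear x-t graph the path length is Σ|Δx|.
0–5 s: |Δx| = |4 − -7| = 11 m
5–6 s: |Δx| = |5 − 4| = 1 m
6–8 s: |Δx| = |-10 − 5| = 15 m
8–10 s: |Δx| = |11 − -10| = 21 m
Total path = 48 m; average speed = 48/10 = 4.8 m/s.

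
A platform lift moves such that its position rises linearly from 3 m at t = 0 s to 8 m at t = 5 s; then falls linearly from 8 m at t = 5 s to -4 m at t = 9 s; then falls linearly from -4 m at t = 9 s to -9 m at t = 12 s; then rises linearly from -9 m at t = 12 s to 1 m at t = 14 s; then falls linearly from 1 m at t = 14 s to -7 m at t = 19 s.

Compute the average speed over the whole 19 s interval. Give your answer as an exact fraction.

Average speed = (total path length)/(elapsed time); on a piecewise-linear x-t graph the path length is Σ|Δx|.
0–5 s: |Δx| = |8 − 3| = 5 m
5–9 s: |Δx| = |-4 − 8| = 12 m
9–12 s: |Δx| = |-9 − -4| = 5 m
12–14 s: |Δx| = |1 − -9| = 10 m
14–19 s: |Δx| = |-7 − 1| = 8 m
Total path = 40 m; average speed = 40/19 = 40/19 m/s.

40/19 m/s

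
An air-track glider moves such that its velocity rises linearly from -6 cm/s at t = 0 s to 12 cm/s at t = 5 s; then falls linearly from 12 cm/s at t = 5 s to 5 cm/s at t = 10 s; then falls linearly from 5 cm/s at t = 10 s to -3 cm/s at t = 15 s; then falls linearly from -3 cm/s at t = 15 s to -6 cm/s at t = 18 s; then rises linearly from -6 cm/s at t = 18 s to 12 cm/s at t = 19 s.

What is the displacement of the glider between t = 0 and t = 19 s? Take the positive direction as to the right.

52 cm

Displacement is the signed area under the v-t curve.
0–5 s: ½(-6 + 12)(5) = 15 cm
5–10 s: ½(12 + 5)(5) = 42.5 cm
10–15 s: ½(5 + -3)(5) = 5 cm
15–18 s: ½(-3 + -6)(3) = -13.5 cm
18–19 s: ½(-6 + 12)(1) = 3 cm
Net displacement = 52 cm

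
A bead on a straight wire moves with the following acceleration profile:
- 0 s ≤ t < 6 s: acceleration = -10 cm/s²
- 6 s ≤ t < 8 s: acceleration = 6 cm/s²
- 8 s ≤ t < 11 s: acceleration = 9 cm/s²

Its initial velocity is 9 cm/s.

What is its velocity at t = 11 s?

-12 cm/s

Δv equals the area under the a-t graph; then v = v₀ + Δv.
0–6 s: -10 × 6 = -60 cm/s
6–8 s: 6 × 2 = 12 cm/s
8–11 s: 9 × 3 = 27 cm/s
Δv = -21 cm/s, so v(11) = 9 + (-21) = -12 cm/s.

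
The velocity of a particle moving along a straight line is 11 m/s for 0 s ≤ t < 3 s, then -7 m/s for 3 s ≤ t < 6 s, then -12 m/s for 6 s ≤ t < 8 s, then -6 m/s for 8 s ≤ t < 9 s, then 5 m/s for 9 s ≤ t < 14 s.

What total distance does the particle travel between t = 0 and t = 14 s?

109 m

Distance (not displacement) is the total path length: add the absolute areas under v-t.
0–3 s: |11| × 3 = 33 m
3–6 s: |-7| × 3 = 21 m
6–8 s: |-12| × 2 = 24 m
8–9 s: |-6| × 1 = 6 m
9–14 s: |5| × 5 = 25 m
Total distance = 109 m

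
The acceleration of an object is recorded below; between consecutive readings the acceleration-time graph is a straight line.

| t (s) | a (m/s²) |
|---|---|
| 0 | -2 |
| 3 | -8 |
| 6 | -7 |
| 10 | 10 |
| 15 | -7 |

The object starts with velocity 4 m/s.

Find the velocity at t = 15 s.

Δv equals the area under the a-t graph; then v = v₀ + Δv.
0–3 s: ½(-2 + -8)(3) = -15 m/s
3–6 s: ½(-8 + -7)(3) = -22.5 m/s
6–10 s: ½(-7 + 10)(4) = 6 m/s
10–15 s: ½(10 + -7)(5) = 7.5 m/s
Δv = -24 m/s, so v(15) = 4 + (-24) = -20 m/s.

-20 m/s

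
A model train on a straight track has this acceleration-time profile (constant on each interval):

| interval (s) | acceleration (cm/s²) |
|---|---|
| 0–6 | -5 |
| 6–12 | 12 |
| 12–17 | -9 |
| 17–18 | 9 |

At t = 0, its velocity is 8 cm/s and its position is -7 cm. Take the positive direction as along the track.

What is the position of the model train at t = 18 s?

On each constant-a segment, Δv = aΔt and Δx = v₀Δt + ½aΔt²; chain segment to segment.
0–6 s: v starts 8 cm/s; Δx = 8·6 + ½·-5·6² = -42 cm; v ends -22 cm/s.
6–12 s: v starts -22 cm/s; Δx = -22·6 + ½·12·6² = 84 cm; v ends 50 cm/s.
12–17 s: v starts 50 cm/s; Δx = 50·5 + ½·-9·5² = 137.5 cm; v ends 5 cm/s.
17–18 s: v starts 5 cm/s; Δx = 5·1 + ½·9·1² = 9.5 cm; v ends 14 cm/s.
x(18) = -7 + Σ Δx = 182 cm.

182 cm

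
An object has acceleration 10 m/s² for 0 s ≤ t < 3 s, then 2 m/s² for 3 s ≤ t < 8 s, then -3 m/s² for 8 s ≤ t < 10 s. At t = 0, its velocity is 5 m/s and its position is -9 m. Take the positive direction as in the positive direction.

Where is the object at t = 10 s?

335 m

On each constant-a segment, Δv = aΔt and Δx = v₀Δt + ½aΔt²; chain segment to segment.
0–3 s: v starts 5 m/s; Δx = 5·3 + ½·10·3² = 60 m; v ends 35 m/s.
3–8 s: v starts 35 m/s; Δx = 35·5 + ½·2·5² = 200 m; v ends 45 m/s.
8–10 s: v starts 45 m/s; Δx = 45·2 + ½·-3·2² = 84 m; v ends 39 m/s.
x(10) = -9 + Σ Δx = 335 m.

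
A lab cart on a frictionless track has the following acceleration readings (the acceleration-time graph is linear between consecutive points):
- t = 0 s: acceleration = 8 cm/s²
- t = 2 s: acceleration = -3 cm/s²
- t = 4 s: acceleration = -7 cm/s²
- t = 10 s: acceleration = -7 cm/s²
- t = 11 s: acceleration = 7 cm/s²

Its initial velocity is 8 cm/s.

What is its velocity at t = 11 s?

Δv equals the area under the a-t graph; then v = v₀ + Δv.
0–2 s: ½(8 + -3)(2) = 5 cm/s
2–4 s: ½(-3 + -7)(2) = -10 cm/s
4–10 s: -7 × 6 = -42 cm/s
10–11 s: ½(-7 + 7)(1) = 0 cm/s
Δv = -47 cm/s, so v(11) = 8 + (-47) = -39 cm/s.

-39 cm/s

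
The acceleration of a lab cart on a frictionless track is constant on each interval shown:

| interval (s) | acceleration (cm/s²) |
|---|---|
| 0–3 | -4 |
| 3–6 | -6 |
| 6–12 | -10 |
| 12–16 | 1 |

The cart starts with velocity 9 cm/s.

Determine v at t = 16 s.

-77 cm/s

Δv equals the area under the a-t graph; then v = v₀ + Δv.
0–3 s: -4 × 3 = -12 cm/s
3–6 s: -6 × 3 = -18 cm/s
6–12 s: -10 × 6 = -60 cm/s
12–16 s: 1 × 4 = 4 cm/s
Δv = -86 cm/s, so v(16) = 9 + (-86) = -77 cm/s.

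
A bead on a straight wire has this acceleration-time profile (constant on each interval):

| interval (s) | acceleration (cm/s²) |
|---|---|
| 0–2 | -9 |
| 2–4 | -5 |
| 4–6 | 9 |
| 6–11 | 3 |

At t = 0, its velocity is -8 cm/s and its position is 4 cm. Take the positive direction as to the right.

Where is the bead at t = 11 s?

On each constant-a segment, Δv = aΔt and Δx = v₀Δt + ½aΔt²; chain segment to segment.
0–2 s: v starts -8 cm/s; Δx = -8·2 + ½·-9·2² = -34 cm; v ends -26 cm/s.
2–4 s: v starts -26 cm/s; Δx = -26·2 + ½·-5·2² = -62 cm; v ends -36 cm/s.
4–6 s: v starts -36 cm/s; Δx = -36·2 + ½·9·2² = -54 cm; v ends -18 cm/s.
6–11 s: v starts -18 cm/s; Δx = -18·5 + ½·3·5² = -52.5 cm; v ends -3 cm/s.
x(11) = 4 + Σ Δx = -198.5 cm.

-198.5 cm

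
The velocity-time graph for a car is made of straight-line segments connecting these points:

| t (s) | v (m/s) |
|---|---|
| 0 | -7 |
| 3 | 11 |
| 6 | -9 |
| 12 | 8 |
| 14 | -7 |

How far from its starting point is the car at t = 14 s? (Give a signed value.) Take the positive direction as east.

Net displacement equals the area under the velocity-time graph (areas below the axis count negative).
0–3 s: ½(-7 + 11)(3) = 6 m
3–6 s: ½(11 + -9)(3) = 3 m
6–12 s: ½(-9 + 8)(6) = -3 m
12–14 s: ½(8 + -7)(2) = 1 m
Net displacement = 7 m

7 m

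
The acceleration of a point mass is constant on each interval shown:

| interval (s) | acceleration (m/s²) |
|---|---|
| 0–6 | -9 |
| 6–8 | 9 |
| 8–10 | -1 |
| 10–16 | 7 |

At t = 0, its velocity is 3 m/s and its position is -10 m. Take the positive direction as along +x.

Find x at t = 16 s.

On each constant-a segment, Δv = aΔt and Δx = v₀Δt + ½aΔt²; chain segment to segment.
0–6 s: v starts 3 m/s; Δx = 3·6 + ½·-9·6² = -144 m; v ends -51 m/s.
6–8 s: v starts -51 m/s; Δx = -51·2 + ½·9·2² = -84 m; v ends -33 m/s.
8–10 s: v starts -33 m/s; Δx = -33·2 + ½·-1·2² = -68 m; v ends -35 m/s.
10–16 s: v starts -35 m/s; Δx = -35·6 + ½·7·6² = -84 m; v ends 7 m/s.
x(16) = -10 + Σ Δx = -390 m.

-390 m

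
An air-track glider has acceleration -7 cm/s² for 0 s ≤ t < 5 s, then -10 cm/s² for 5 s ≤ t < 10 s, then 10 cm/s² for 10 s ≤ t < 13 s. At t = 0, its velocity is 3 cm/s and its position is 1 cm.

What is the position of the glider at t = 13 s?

On each constant-a segment, Δv = aΔt and Δx = v₀Δt + ½aΔt²; chain segment to segment.
0–5 s: v starts 3 cm/s; Δx = 3·5 + ½·-7·5² = -72.5 cm; v ends -32 cm/s.
5–10 s: v starts -32 cm/s; Δx = -32·5 + ½·-10·5² = -285 cm; v ends -82 cm/s.
10–13 s: v starts -82 cm/s; Δx = -82·3 + ½·10·3² = -201 cm; v ends -52 cm/s.
x(13) = 1 + Σ Δx = -557.5 cm.

-557.5 cm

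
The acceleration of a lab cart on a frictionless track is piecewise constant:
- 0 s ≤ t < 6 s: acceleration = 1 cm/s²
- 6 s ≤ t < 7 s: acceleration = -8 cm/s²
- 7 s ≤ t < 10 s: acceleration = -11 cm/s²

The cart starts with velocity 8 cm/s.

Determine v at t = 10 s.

Δv equals the area under the a-t graph; then v = v₀ + Δv.
0–6 s: 1 × 6 = 6 cm/s
6–7 s: -8 × 1 = -8 cm/s
7–10 s: -11 × 3 = -33 cm/s
Δv = -35 cm/s, so v(10) = 8 + (-35) = -27 cm/s.

-27 cm/s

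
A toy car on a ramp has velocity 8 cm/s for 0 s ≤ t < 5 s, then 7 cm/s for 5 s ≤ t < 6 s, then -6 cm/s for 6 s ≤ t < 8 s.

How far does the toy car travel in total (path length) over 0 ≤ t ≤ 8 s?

Distance (not displacement) is the total path length: add the absolute areas under v-t.
0–5 s: |8| × 5 = 40 cm
5–6 s: |7| × 1 = 7 cm
6–8 s: |-6| × 2 = 12 cm
Total distance = 59 cm

59 cm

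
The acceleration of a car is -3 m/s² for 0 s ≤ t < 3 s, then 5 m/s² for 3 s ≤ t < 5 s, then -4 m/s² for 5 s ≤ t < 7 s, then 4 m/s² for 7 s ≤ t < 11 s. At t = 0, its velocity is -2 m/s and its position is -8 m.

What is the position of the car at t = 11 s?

-53.5 m

On each constant-a segment, Δv = aΔt and Δx = v₀Δt + ½aΔt²; chain segment to segment.
0–3 s: v starts -2 m/s; Δx = -2·3 + ½·-3·3² = -19.5 m; v ends -11 m/s.
3–5 s: v starts -11 m/s; Δx = -11·2 + ½·5·2² = -12 m; v ends -1 m/s.
5–7 s: v starts -1 m/s; Δx = -1·2 + ½·-4·2² = -10 m; v ends -9 m/s.
7–11 s: v starts -9 m/s; Δx = -9·4 + ½·4·4² = -4 m; v ends 7 m/s.
x(11) = -8 + Σ Δx = -53.5 m.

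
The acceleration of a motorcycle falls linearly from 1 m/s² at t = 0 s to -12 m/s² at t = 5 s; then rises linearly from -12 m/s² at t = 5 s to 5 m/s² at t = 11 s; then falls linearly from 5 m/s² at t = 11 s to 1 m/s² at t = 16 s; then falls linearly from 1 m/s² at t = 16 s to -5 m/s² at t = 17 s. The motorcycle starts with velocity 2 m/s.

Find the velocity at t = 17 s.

-33.5 m/s

Δv equals the area under the a-t graph; then v = v₀ + Δv.
0–5 s: ½(1 + -12)(5) = -27.5 m/s
5–11 s: ½(-12 + 5)(6) = -21 m/s
11–16 s: ½(5 + 1)(5) = 15 m/s
16–17 s: ½(1 + -5)(1) = -2 m/s
Δv = -35.5 m/s, so v(17) = 2 + (-35.5) = -33.5 m/s.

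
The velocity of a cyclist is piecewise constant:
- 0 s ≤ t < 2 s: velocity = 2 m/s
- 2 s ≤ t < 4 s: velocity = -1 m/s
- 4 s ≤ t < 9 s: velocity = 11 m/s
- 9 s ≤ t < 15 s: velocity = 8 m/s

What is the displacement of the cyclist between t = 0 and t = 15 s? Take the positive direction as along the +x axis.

Net displacement equals the area under the velocity-time graph (areas below the axis count negative).
0–2 s: 2 × 2 = 4 m
2–4 s: -1 × 2 = -2 m
4–9 s: 11 × 5 = 55 m
9–15 s: 8 × 6 = 48 m
Net displacement = 105 m

105 m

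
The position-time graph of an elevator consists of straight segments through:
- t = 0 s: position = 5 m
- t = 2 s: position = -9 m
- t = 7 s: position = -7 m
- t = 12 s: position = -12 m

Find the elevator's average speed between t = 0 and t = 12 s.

Average speed = (total path length)/(elapsed time); on a piecewise-linear x-t graph the path length is Σ|Δx|.
0–2 s: |Δx| = |-9 − 5| = 14 m
2–7 s: |Δx| = |-7 − -9| = 2 m
7–12 s: |Δx| = |-12 − -7| = 5 m
Total path = 21 m; average speed = 21/12 = 1.75 m/s.

1.75 m/s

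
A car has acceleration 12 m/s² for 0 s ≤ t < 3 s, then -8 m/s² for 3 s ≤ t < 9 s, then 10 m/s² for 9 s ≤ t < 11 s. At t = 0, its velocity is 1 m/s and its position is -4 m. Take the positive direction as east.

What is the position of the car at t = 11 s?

129 m

On each constant-a segment, Δv = aΔt and Δx = v₀Δt + ½aΔt²; chain segment to segment.
0–3 s: v starts 1 m/s; Δx = 1·3 + ½·12·3² = 57 m; v ends 37 m/s.
3–9 s: v starts 37 m/s; Δx = 37·6 + ½·-8·6² = 78 m; v ends -11 m/s.
9–11 s: v starts -11 m/s; Δx = -11·2 + ½·10·2² = -2 m; v ends 9 m/s.
x(11) = -4 + Σ Δx = 129 m.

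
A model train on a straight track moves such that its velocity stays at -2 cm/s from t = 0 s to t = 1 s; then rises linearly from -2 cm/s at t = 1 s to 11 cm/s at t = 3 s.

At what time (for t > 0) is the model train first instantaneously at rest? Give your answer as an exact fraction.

v changes sign on 1–3 s (from -2 to 11); the graph is linear there, so v = 0 at t = 1 + (2)·(3 − 1)/(11 − -2) = 17/13 s.

t = 17/13 s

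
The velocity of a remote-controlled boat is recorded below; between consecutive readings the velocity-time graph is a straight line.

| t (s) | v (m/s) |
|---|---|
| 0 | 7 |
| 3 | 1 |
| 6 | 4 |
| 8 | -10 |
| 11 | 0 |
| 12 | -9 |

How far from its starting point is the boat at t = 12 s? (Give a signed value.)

Displacement is the signed area under the v-t curve.
0–3 s: ½(7 + 1)(3) = 12 m
3–6 s: ½(1 + 4)(3) = 7.5 m
6–8 s: ½(4 + -10)(2) = -6 m
8–11 s: ½(-10 + 0)(3) = -15 m
11–12 s: ½(0 + -9)(1) = -4.5 m
Net displacement = -6 m

-6 m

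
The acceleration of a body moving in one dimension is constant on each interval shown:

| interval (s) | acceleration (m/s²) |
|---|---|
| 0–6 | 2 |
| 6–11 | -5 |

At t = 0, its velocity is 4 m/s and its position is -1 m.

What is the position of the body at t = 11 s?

On each constant-a segment, Δv = aΔt and Δx = v₀Δt + ½aΔt²; chain segment to segment.
0–6 s: v starts 4 m/s; Δx = 4·6 + ½·2·6² = 60 m; v ends 16 m/s.
6–11 s: v starts 16 m/s; Δx = 16·5 + ½·-5·5² = 17.5 m; v ends -9 m/s.
x(11) = -1 + Σ Δx = 76.5 m.

76.5 m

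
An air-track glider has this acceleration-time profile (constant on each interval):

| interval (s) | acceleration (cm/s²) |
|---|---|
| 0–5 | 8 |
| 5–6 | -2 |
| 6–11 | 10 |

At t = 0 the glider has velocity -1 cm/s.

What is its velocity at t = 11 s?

87 cm/s

Δv equals the area under the a-t graph; then v = v₀ + Δv.
0–5 s: 8 × 5 = 40 cm/s
5–6 s: -2 × 1 = -2 cm/s
6–11 s: 10 × 5 = 50 cm/s
Δv = 88 cm/s, so v(11) = -1 + (88) = 87 cm/s.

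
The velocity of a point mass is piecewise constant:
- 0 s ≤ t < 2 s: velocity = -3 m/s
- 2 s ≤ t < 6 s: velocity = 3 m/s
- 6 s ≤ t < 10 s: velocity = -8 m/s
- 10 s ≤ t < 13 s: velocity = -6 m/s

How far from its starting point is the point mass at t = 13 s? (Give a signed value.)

Net displacement equals the area under the velocity-time graph (areas below the axis count negative).
0–2 s: -3 × 2 = -6 m
2–6 s: 3 × 4 = 12 m
6–10 s: -8 × 4 = -32 m
10–13 s: -6 × 3 = -18 m
Net displacement = -44 m

-44 m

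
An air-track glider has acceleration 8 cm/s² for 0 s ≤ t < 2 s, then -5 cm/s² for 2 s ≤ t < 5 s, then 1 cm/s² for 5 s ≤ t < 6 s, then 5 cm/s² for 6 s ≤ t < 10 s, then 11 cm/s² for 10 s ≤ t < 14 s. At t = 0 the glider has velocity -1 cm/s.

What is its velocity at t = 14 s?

Δv equals the area under the a-t graph; then v = v₀ + Δv.
0–2 s: 8 × 2 = 16 cm/s
2–5 s: -5 × 3 = -15 cm/s
5–6 s: 1 × 1 = 1 cm/s
6–10 s: 5 × 4 = 20 cm/s
10–14 s: 11 × 4 = 44 cm/s
Δv = 66 cm/s, so v(14) = -1 + (66) = 65 cm/s.

65 cm/s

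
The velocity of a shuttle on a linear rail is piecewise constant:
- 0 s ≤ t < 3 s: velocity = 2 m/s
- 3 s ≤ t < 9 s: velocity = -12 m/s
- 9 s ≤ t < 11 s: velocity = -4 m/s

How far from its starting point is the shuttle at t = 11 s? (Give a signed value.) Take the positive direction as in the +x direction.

Net displacement equals the area under the velocity-time graph (areas below the axis count negative).
0–3 s: 2 × 3 = 6 m
3–9 s: -12 × 6 = -72 m
9–11 s: -4 × 2 = -8 m
Net displacement = -74 m

-74 m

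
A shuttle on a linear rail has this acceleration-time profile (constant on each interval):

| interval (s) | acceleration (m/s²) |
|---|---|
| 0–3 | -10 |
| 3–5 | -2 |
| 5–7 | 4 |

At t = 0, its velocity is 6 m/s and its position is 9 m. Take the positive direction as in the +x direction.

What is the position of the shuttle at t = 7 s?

On each constant-a segment, Δv = aΔt and Δx = v₀Δt + ½aΔt²; chain segment to segment.
0–3 s: v starts 6 m/s; Δx = 6·3 + ½·-10·3² = -27 m; v ends -24 m/s.
3–5 s: v starts -24 m/s; Δx = -24·2 + ½·-2·2² = -52 m; v ends -28 m/s.
5–7 s: v starts -28 m/s; Δx = -28·2 + ½·4·2² = -48 m; v ends -20 m/s.
x(7) = 9 + Σ Δx = -118 m.

-118 m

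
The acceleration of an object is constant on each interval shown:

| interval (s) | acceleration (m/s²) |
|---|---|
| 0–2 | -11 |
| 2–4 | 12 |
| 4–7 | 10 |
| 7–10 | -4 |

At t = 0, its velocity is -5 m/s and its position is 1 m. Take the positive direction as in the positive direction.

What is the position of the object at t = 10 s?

38 m

On each constant-a segment, Δv = aΔt and Δx = v₀Δt + ½aΔt²; chain segment to segment.
0–2 s: v starts -5 m/s; Δx = -5·2 + ½·-11·2² = -32 m; v ends -27 m/s.
2–4 s: v starts -27 m/s; Δx = -27·2 + ½·12·2² = -30 m; v ends -3 m/s.
4–7 s: v starts -3 m/s; Δx = -3·3 + ½·10·3² = 36 m; v ends 27 m/s.
7–10 s: v starts 27 m/s; Δx = 27·3 + ½·-4·3² = 63 m; v ends 15 m/s.
x(10) = 1 + Σ Δx = 38 m.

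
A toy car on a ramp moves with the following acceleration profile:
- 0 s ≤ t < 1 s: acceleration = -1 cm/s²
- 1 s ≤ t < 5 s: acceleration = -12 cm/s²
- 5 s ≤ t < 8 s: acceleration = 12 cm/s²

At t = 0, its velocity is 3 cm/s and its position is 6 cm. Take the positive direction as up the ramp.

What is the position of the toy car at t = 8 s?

-163.5 cm

On each constant-a segment, Δv = aΔt and Δx = v₀Δt + ½aΔt²; chain segment to segment.
0–1 s: v starts 3 cm/s; Δx = 3·1 + ½·-1·1² = 2.5 cm; v ends 2 cm/s.
1–5 s: v starts 2 cm/s; Δx = 2·4 + ½·-12·4² = -88 cm; v ends -46 cm/s.
5–8 s: v starts -46 cm/s; Δx = -46·3 + ½·12·3² = -84 cm; v ends -10 cm/s.
x(8) = 6 + Σ Δx = -163.5 cm.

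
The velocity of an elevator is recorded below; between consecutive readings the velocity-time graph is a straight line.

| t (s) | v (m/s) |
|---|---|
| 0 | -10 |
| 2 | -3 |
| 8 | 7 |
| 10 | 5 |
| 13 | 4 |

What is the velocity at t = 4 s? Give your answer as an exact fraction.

1/3 m/s

On 2–8 s the graph is linear from -3 to 7 m/s: v(4) = -3 + (7 − -3)·(4 − 2)/(8 − 2) = 1/3 m/s.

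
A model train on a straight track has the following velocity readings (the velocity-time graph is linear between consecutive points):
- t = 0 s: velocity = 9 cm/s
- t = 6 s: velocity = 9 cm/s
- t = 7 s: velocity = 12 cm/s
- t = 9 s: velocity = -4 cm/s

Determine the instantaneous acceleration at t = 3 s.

0 cm/s²

Acceleration is the slope of the v-t graph on 0–6 s: (9 − 9)/(6 − 0) = 0 cm/s².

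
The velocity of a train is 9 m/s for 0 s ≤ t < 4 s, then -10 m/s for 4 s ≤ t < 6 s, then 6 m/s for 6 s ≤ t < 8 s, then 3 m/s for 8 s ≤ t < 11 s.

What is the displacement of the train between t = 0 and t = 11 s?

Net displacement equals the area under the velocity-time graph (areas below the axis count negative).
0–4 s: 9 × 4 = 36 m
4–6 s: -10 × 2 = -20 m
6–8 s: 6 × 2 = 12 m
8–11 s: 3 × 3 = 9 m
Net displacement = 37 m

37 m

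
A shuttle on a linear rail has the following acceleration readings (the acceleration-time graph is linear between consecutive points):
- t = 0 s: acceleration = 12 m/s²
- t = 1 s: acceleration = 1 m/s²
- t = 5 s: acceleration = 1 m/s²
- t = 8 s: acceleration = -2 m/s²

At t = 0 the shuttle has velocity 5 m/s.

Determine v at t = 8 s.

14 m/s

Δv equals the area under the a-t graph; then v = v₀ + Δv.
0–1 s: ½(12 + 1)(1) = 6.5 m/s
1–5 s: 1 × 4 = 4 m/s
5–8 s: ½(1 + -2)(3) = -1.5 m/s
Δv = 9 m/s, so v(8) = 5 + (9) = 14 m/s.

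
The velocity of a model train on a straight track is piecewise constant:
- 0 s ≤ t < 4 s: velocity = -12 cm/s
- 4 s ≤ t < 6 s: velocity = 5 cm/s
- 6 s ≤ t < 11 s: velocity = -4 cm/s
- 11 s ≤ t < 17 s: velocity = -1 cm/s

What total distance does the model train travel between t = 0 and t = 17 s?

84 cm

Distance (not displacement) is the total path length: add the absolute areas under v-t.
0–4 s: |-12| × 4 = 48 cm
4–6 s: |5| × 2 = 10 cm
6–11 s: |-4| × 5 = 20 cm
11–17 s: |-1| × 6 = 6 cm
Total distance = 84 cm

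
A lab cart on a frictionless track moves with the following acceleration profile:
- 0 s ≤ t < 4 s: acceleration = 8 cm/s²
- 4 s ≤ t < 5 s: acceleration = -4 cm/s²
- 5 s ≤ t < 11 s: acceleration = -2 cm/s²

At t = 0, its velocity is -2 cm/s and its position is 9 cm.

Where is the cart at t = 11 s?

213 cm

On each constant-a segment, Δv = aΔt and Δx = v₀Δt + ½aΔt²; chain segment to segment.
0–4 s: v starts -2 cm/s; Δx = -2·4 + ½·8·4² = 56 cm; v ends 30 cm/s.
4–5 s: v starts 30 cm/s; Δx = 30·1 + ½·-4·1² = 28 cm; v ends 26 cm/s.
5–11 s: v starts 26 cm/s; Δx = 26·6 + ½·-2·6² = 120 cm; v ends 14 cm/s.
x(11) = 9 + Σ Δx = 213 cm.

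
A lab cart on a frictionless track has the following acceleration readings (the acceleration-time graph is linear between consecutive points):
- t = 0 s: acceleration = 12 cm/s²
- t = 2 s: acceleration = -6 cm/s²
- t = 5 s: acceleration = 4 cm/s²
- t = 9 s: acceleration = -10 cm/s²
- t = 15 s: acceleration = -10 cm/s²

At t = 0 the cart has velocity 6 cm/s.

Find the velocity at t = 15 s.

-63 cm/s

Δv equals the area under the a-t graph; then v = v₀ + Δv.
0–2 s: ½(12 + -6)(2) = 6 cm/s
2–5 s: ½(-6 + 4)(3) = -3 cm/s
5–9 s: ½(4 + -10)(4) = -12 cm/s
9–15 s: -10 × 6 = -60 cm/s
Δv = -69 cm/s, so v(15) = 6 + (-69) = -63 cm/s.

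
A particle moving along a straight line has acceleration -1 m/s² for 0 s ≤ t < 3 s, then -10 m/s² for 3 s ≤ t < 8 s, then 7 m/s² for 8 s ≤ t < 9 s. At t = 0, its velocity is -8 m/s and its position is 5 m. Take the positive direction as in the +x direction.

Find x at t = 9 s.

On each constant-a segment, Δv = aΔt and Δx = v₀Δt + ½aΔt²; chain segment to segment.
0–3 s: v starts -8 m/s; Δx = -8·3 + ½·-1·3² = -28.5 m; v ends -11 m/s.
3–8 s: v starts -11 m/s; Δx = -11·5 + ½·-10·5² = -180 m; v ends -61 m/s.
8–9 s: v starts -61 m/s; Δx = -61·1 + ½·7·1² = -57.5 m; v ends -54 m/s.
x(9) = 5 + Σ Δx = -261 m.

-261 m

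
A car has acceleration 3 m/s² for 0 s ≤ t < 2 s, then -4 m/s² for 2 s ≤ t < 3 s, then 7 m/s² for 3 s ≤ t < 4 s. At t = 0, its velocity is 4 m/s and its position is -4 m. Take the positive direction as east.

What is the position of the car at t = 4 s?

27.5 m

On each constant-a segment, Δv = aΔt and Δx = v₀Δt + ½aΔt²; chain segment to segment.
0–2 s: v starts 4 m/s; Δx = 4·2 + ½·3·2² = 14 m; v ends 10 m/s.
2–3 s: v starts 10 m/s; Δx = 10·1 + ½·-4·1² = 8 m; v ends 6 m/s.
3–4 s: v starts 6 m/s; Δx = 6·1 + ½·7·1² = 9.5 m; v ends 13 m/s.
x(4) = -4 + Σ Δx = 27.5 m.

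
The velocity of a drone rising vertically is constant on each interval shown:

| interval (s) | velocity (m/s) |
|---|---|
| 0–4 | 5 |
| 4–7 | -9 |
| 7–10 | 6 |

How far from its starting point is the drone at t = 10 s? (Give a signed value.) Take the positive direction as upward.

Displacement is the signed area under the v-t curve.
0–4 s: 5 × 4 = 20 m
4–7 s: -9 × 3 = -27 m
7–10 s: 6 × 3 = 18 m
Net displacement = 11 m

11 m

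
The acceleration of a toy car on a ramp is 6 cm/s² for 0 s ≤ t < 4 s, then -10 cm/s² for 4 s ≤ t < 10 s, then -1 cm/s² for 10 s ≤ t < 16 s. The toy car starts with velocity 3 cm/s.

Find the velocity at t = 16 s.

-39 cm/s

Δv equals the area under the a-t graph; then v = v₀ + Δv.
0–4 s: 6 × 4 = 24 cm/s
4–10 s: -10 × 6 = -60 cm/s
10–16 s: -1 × 6 = -6 cm/s
Δv = -42 cm/s, so v(16) = 3 + (-42) = -39 cm/s.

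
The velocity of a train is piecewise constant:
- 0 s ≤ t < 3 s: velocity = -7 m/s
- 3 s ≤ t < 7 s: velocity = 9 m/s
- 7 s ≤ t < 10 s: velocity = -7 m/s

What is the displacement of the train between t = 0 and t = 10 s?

-6 m

Net displacement equals the area under the velocity-time graph (areas below the axis count negative).
0–3 s: -7 × 3 = -21 m
3–7 s: 9 × 4 = 36 m
7–10 s: -7 × 3 = -21 m
Net displacement = -6 m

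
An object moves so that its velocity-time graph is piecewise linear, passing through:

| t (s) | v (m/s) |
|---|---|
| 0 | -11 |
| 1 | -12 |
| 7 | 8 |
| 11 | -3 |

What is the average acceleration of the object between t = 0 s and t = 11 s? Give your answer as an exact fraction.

Average acceleration = Δv/Δt = (-3 − -11)/(11 − 0) = 8/11 m/s².

8/11 m/s²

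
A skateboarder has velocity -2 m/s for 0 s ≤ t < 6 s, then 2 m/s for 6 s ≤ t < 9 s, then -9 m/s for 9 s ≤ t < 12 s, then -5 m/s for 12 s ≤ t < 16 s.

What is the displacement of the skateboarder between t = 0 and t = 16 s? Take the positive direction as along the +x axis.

Net displacement equals the area under the velocity-time graph (areas below the axis count negative).
0–6 s: -2 × 6 = -12 m
6–9 s: 2 × 3 = 6 m
9–12 s: -9 × 3 = -27 m
12–16 s: -5 × 4 = -20 m
Net displacement = -53 m

-53 m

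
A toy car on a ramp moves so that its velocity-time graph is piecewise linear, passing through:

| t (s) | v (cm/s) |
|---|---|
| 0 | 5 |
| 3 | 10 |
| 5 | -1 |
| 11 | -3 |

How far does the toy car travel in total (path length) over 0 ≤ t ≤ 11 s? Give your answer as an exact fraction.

Distance (not displacement) is the total path length: add the absolute areas under v-t.
0–3 s: |½(5 + 10)(3)| = 22.5 cm
3–5 s: v = 0 at t = 53/11 s; triangle areas 100/11 + 1/11 = 101/11 cm
5–11 s: |½(-1 + -3)(6)| = 12 cm
Total distance = 961/22 cm

961/22 cm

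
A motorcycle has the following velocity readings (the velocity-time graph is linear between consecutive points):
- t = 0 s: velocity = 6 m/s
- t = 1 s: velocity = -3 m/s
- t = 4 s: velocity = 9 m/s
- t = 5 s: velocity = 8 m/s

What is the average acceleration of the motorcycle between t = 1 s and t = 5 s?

Average acceleration = Δv/Δt = (8 − -3)/(5 − 1) = 2.75 m/s².

2.75 m/s²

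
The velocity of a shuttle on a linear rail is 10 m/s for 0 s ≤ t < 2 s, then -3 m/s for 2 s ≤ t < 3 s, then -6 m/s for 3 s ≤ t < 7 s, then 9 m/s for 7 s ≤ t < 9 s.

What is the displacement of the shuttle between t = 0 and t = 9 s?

Displacement is the signed area under the v-t curve.
0–2 s: 10 × 2 = 20 m
2–3 s: -3 × 1 = -3 m
3–7 s: -6 × 4 = -24 m
7–9 s: 9 × 2 = 18 m
Net displacement = 11 m

11 m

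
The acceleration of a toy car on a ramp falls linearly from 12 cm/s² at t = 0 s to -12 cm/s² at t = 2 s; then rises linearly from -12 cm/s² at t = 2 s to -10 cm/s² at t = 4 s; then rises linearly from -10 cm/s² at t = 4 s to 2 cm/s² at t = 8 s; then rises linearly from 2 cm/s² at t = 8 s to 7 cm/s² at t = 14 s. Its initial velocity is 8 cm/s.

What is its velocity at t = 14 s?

Δv equals the area under the a-t graph; then v = v₀ + Δv.
0–2 s: ½(12 + -12)(2) = 0 cm/s
2–4 s: ½(-12 + -10)(2) = -22 cm/s
4–8 s: ½(-10 + 2)(4) = -16 cm/s
8–14 s: ½(2 + 7)(6) = 27 cm/s
Δv = -11 cm/s, so v(14) = 8 + (-11) = -3 cm/s.

-3 cm/s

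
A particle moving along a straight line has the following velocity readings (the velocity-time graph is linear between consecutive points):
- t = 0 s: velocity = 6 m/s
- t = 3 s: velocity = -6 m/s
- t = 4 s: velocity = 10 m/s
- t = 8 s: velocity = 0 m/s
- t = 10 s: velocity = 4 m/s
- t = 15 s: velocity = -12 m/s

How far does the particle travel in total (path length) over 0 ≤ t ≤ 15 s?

62.25 m

Distance (not displacement) is the total path length: add the absolute areas under v-t.
0–3 s: v = 0 at t = 1.5 s; triangle areas 4.5 + 4.5 = 9 m
3–4 s: v = 0 at t = 3.375 s; triangle areas 1.125 + 3.125 = 4.25 m
4–8 s: |½(10 + 0)(4)| = 20 m
8–10 s: |½(0 + 4)(2)| = 4 m
10–15 s: v = 0 at t = 11.25 s; triangle areas 2.5 + 22.5 = 25 m
Total distance = 62.25 m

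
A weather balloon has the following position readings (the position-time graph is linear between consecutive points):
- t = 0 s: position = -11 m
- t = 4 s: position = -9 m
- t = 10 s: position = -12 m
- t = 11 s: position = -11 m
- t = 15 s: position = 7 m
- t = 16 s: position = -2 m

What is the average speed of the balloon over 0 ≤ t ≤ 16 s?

Average speed = (total path length)/(elapsed time); on a piecewise-linear x-t graph the path length is Σ|Δx|.
0–4 s: |Δx| = |-9 − -11| = 2 m
4–10 s: |Δx| = |-12 − -9| = 3 m
10–11 s: |Δx| = |-11 − -12| = 1 m
11–15 s: |Δx| = |7 − -11| = 18 m
15–16 s: |Δx| = |-2 − 7| = 9 m
Total path = 33 m; average speed = 33/16 = 2.0625 m/s.

2.0625 m/s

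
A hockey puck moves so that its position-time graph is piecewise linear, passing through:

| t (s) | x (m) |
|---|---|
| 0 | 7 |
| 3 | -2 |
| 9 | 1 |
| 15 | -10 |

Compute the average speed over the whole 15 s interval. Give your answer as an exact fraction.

Average speed = (total path length)/(elapsed time); on a piecewise-linear x-t graph the path length is Σ|Δx|.
0–3 s: |Δx| = |-2 − 7| = 9 m
3–9 s: |Δx| = |1 − -2| = 3 m
9–15 s: |Δx| = |-10 − 1| = 11 m
Total path = 23 m; average speed = 23/15 = 23/15 m/s.

23/15 m/s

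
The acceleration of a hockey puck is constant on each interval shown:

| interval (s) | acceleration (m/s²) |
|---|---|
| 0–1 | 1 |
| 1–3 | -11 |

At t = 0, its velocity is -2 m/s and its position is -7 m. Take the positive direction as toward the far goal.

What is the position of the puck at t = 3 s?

On each constant-a segment, Δv = aΔt and Δx = v₀Δt + ½aΔt²; chain segment to segment.
0–1 s: v starts -2 m/s; Δx = -2·1 + ½·1·1² = -1.5 m; v ends -1 m/s.
1–3 s: v starts -1 m/s; Δx = -1·2 + ½·-11·2² = -24 m; v ends -23 m/s.
x(3) = -7 + Σ Δx = -32.5 m.

-32.5 m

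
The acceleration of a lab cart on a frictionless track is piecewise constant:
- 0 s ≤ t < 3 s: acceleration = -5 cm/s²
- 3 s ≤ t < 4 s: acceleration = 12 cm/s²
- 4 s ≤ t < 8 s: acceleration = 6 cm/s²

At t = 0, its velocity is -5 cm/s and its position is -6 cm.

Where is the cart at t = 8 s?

On each constant-a segment, Δv = aΔt and Δx = v₀Δt + ½aΔt²; chain segment to segment.
0–3 s: v starts -5 cm/s; Δx = -5·3 + ½·-5·3² = -37.5 cm; v ends -20 cm/s.
3–4 s: v starts -20 cm/s; Δx = -20·1 + ½·12·1² = -14 cm; v ends -8 cm/s.
4–8 s: v starts -8 cm/s; Δx = -8·4 + ½·6·4² = 16 cm; v ends 16 cm/s.
x(8) = -6 + Σ Δx = -41.5 cm.

-41.5 cm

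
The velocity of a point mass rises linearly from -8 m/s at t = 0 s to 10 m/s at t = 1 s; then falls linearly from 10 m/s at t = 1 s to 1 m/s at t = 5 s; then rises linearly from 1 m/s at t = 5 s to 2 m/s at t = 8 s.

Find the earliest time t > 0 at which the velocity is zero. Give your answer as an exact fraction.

v changes sign on 0–1 s (from -8 to 10); the graph is linear there, so v = 0 at t = 0 + (8)·(1 − 0)/(10 − -8) = 4/9 s.

t = 4/9 s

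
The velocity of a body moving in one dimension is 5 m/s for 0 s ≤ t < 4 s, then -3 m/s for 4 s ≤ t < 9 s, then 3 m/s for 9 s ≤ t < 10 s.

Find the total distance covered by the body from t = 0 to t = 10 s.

38 m

Total distance travelled is ∫|v| dt — sum the magnitudes of each area piece.
0–4 s: |5| × 4 = 20 m
4–9 s: |-3| × 5 = 15 m
9–10 s: |3| × 1 = 3 m
Total distance = 38 m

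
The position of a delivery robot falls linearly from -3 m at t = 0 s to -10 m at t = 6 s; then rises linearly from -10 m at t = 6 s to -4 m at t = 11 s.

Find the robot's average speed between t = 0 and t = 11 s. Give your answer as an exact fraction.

13/11 m/s

Average speed = (total path length)/(elapsed time); on a piecewise-linear x-t graph the path length is Σ|Δx|.
0–6 s: |Δx| = |-10 − -3| = 7 m
6–11 s: |Δx| = |-4 − -10| = 6 m
Total path = 13 m; average speed = 13/11 = 13/11 m/s.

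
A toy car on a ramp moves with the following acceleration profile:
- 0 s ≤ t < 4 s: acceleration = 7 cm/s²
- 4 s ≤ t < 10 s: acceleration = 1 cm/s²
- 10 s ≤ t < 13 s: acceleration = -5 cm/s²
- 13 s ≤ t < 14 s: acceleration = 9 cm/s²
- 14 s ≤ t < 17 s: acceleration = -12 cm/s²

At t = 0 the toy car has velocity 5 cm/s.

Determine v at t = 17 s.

-3 cm/s

Δv equals the area under the a-t graph; then v = v₀ + Δv.
0–4 s: 7 × 4 = 28 cm/s
4–10 s: 1 × 6 = 6 cm/s
10–13 s: -5 × 3 = -15 cm/s
13–14 s: 9 × 1 = 9 cm/s
14–17 s: -12 × 3 = -36 cm/s
Δv = -8 cm/s, so v(17) = 5 + (-8) = -3 cm/s.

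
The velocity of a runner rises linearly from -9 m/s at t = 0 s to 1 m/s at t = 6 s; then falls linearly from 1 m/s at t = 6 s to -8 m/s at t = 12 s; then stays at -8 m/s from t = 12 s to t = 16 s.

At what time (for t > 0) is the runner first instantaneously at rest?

t = 5.4 s

v changes sign on 0–6 s (from -9 to 1); the graph is linear there, so v = 0 at t = 0 + (9)·(6 − 0)/(1 − -9) = 5.4 s.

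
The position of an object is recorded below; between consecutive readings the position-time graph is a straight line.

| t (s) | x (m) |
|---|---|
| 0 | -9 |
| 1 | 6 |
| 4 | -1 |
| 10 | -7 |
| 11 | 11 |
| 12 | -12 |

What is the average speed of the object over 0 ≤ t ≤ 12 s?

5.75 m/s

Average speed = (total path length)/(elapsed time); on a piecewise-linear x-t graph the path length is Σ|Δx|.
0–1 s: |Δx| = |6 − -9| = 15 m
1–4 s: |Δx| = |-1 − 6| = 7 m
4–10 s: |Δx| = |-7 − -1| = 6 m
10–11 s: |Δx| = |11 − -7| = 18 m
11–12 s: |Δx| = |-12 − 11| = 23 m
Total path = 69 m; average speed = 69/12 = 5.75 m/s.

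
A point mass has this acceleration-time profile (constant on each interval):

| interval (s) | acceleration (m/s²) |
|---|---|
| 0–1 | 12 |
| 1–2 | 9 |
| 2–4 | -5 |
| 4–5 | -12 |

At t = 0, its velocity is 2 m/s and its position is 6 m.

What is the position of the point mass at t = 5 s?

75.5 m

On each constant-a segment, Δv = aΔt and Δx = v₀Δt + ½aΔt²; chain segment to segment.
0–1 s: v starts 2 m/s; Δx = 2·1 + ½·12·1² = 8 m; v ends 14 m/s.
1–2 s: v starts 14 m/s; Δx = 14·1 + ½·9·1² = 18.5 m; v ends 23 m/s.
2–4 s: v starts 23 m/s; Δx = 23·2 + ½·-5·2² = 36 m; v ends 13 m/s.
4–5 s: v starts 13 m/s; Δx = 13·1 + ½·-12·1² = 7 m; v ends 1 m/s.
x(5) = 6 + Σ Δx = 75.5 m.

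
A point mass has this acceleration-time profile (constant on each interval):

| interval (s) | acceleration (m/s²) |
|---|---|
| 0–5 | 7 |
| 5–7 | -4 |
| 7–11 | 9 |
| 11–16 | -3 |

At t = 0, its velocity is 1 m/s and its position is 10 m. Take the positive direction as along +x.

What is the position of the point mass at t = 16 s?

633 m

On each constant-a segment, Δv = aΔt and Δx = v₀Δt + ½aΔt²; chain segment to segment.
0–5 s: v starts 1 m/s; Δx = 1·5 + ½·7·5² = 92.5 m; v ends 36 m/s.
5–7 s: v starts 36 m/s; Δx = 36·2 + ½·-4·2² = 64 m; v ends 28 m/s.
7–11 s: v starts 28 m/s; Δx = 28·4 + ½·9·4² = 184 m; v ends 64 m/s.
11–16 s: v starts 64 m/s; Δx = 64·5 + ½·-3·5² = 282.5 m; v ends 49 m/s.
x(16) = 10 + Σ Δx = 633 m.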